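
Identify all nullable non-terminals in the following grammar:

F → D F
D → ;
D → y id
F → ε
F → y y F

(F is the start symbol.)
{ 'F' }

ε-productions: F → ε
So F is immediately nullable.
No further non-terminal can be added: every production for the remaining non-terminals contains a terminal or a non-nullable non-terminal.
Nullable = { 'F' }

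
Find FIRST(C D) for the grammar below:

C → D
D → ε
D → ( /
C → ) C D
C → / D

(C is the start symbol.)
FIRST sets of the non-terminals involved (from the grammar, by fixed-point iteration):
  FIRST(C) = { '(', ')', '/', ε }
  FIRST(D) = { '(', ε }

To compute FIRST(C D), process the symbols left to right:
Symbol C is a non-terminal. Add FIRST(C) \ {ε} = { '(', ')', '/' }
C is nullable (ε ∈ FIRST(C)), continue to the next symbol.
Symbol D is a non-terminal. Add FIRST(D) \ {ε} = { '(' }
D is nullable (ε ∈ FIRST(D)), continue to the next symbol.
All symbols are nullable, so ε is in the result.
FIRST(C D) = { '(', ')', '/', ε }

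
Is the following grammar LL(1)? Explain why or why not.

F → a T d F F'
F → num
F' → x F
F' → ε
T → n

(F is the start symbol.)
A grammar is LL(1) if for each non-terminal N with multiple productions, the predict sets of those productions are pairwise disjoint, where PREDICT(N → α) = (FIRST(α) \ {ε}) ∪ (FOLLOW(N) if α ⇒* ε).

Relevant sets:
  FOLLOW(F') = { $, 'x' }

For F:
  PREDICT(F → a T d F F') = { 'a' }
  PREDICT(F → num) = { 'num' }
For F':
  PREDICT(F' → x F) = { 'x' }
  PREDICT(F' → ε) = { $, 'x' }
T has a single production, so nothing to check there.

Conflict found: Predict set conflict for F': { 'x' }
The grammar is NOT LL(1).

Answer: No. Predict set conflict for F': { 'x' }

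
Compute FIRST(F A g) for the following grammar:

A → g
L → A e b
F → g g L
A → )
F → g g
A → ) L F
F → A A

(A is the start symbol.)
{ ')', 'g' }

FIRST sets of the non-terminals involved (from the grammar, by fixed-point iteration):
  FIRST(F) = { ')', 'g' }

To compute FIRST(F A g), process the symbols left to right:
Symbol F is a non-terminal. Add FIRST(F) \ {ε} = { ')', 'g' }
F is not nullable (ε ∉ FIRST(F)), so stop here.
FIRST(F A g) = { ')', 'g' }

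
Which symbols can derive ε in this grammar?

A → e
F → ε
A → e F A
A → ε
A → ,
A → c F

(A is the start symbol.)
{ 'A', 'F' }

A non-terminal is nullable if it can derive ε (the empty string): either it has an ε-production, or it has a production whose right-hand side consists entirely of nullable non-terminals.

ε-productions: F → ε, A → ε
So F, A are immediately nullable.
Every non-terminal is now nullable.
Nullable = { 'A', 'F' }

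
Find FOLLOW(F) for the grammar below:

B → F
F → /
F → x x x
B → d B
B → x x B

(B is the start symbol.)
To compute FOLLOW(F), find every occurrence of F on a right-hand side N → α F β: add FIRST(β) \ {ε}, and if β is empty or nullable also add FOLLOW(N). Iterate to a fixed point.

In B → F: F is at the end, add FOLLOW(B)

The FOLLOW sets referred to above (computed the same way, to a fixed point):
  FOLLOW(B) = { $ }

Taking the union: FOLLOW(F) = { $ }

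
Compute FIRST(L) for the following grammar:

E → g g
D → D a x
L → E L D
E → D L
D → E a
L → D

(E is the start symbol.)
To compute FIRST(L), examine every production with L on the left-hand side, reading each right-hand side left to right until a non-nullable symbol is reached.

FIRST sets of the other non-terminals involved (by the same procedure, iterated to a fixed point):
  FIRST(E) = { 'g' }
  FIRST(D) = { 'g' }

From L → E L D:
  - E is a non-terminal: add FIRST(E) \ {ε} = { 'g' }
    E is not nullable, so stop
From L → D:
  - D is a non-terminal: add FIRST(D) \ {ε} = { 'g' }
    D is not nullable, so stop

Collecting: FIRST(L) = { 'g' }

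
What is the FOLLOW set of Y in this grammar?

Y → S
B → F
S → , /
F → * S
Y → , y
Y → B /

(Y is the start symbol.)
To compute FOLLOW(Y), find every occurrence of Y on a right-hand side N → α Y β: add FIRST(β) \ {ε}, and if β is empty or nullable also add FOLLOW(N). Iterate to a fixed point.

Y is the start symbol, so $ ∈ FOLLOW(Y).
Y does not occur on any right-hand side.

Taking the union: FOLLOW(Y) = { $ }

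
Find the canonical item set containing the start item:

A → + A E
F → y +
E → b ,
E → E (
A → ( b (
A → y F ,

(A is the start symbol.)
First, augment the grammar with A' → A
I₀ = CLOSURE({ [A' → . A] }):
  [A' → . A] has the dot before A: add [A → . + A E], [A → . ( b (], [A → . y F ,]
No further items can be added.

I₀ = { [A → . ( b (], [A → . + A E], [A → . y F ,], [A' → . A] }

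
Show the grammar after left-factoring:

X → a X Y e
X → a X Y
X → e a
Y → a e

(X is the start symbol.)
Left-factoring transforms A → αβ₁ | αβ₂ into A → αA' and A' → β₁ | β₂
(α is the longest common prefix among the alternatives). Repeat until
no nonterminal has two alternatives with a common prefix.

Round 1: X has alternatives sharing prefix 'a X Y'. Introduce X': X → a X Y X'
  Add: X' → e
  Add: X' → ε

No remaining common prefixes — done.

Resulting grammar:
X → a X Y X'
X' → e
X' → ε
X → e a
Y → a e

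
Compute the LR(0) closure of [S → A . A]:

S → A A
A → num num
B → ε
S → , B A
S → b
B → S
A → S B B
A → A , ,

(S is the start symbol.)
{ [A → . A , ,], [A → . S B B], [A → . num num], [S → . , B A], [S → . A A], [S → . b], [S → A . A] }

To compute CLOSURE, for each item [A → α.Bβ] where B is a non-terminal, add [B → .γ] for all productions B → γ; repeat for the newly added items until nothing changes.

Start with: [S → A . A]
  [S → A . A] has the dot before A: add [A → . num num], [A → . S B B], [A → . A , ,]
  [A → . S B B] has the dot before S: add [S → . A A], [S → . , B A], [S → . b]
No further items can be added.

CLOSURE = { [A → . A , ,], [A → . S B B], [A → . num num], [S → . , B A], [S → . A A], [S → . b], [S → A . A] }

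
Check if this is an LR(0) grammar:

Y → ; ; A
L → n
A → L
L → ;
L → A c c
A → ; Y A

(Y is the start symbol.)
No. Shift-reduce conflict between [L → ; .] and [Y → . ; ; A]

A grammar is LR(0) if no state in the canonical LR(0) collection has:
  - both a shift item (dot before a terminal) and a complete item (shift-reduce conflict), or
  - two or more complete items (reduce-reduce conflict; the accept item [Y' → Y .] counts as a complete item here).

Augment with Y' → Y and build the canonical LR(0) collection (I0 = CLOSURE({[Y' → . Y]}), then GOTO on every symbol after a dot until no new states appear). It has 12 states:
  I0: { [Y → . ; ; A], [Y' → . Y] }  — shift
  I1: { [Y → ; . ; A] }  — shift
  I2: { [Y' → Y .] }  — accept
  I3: { [A → . ; Y A], [A → . L], [L → . ;], [L → . A c c], [L → . n], [Y → ; ; . A] }  — shift
  I4: { [A → ; . Y A], [L → ; .], [Y → . ; ; A] }  — shift, reduce
  I5: { [L → A . c c], [Y → ; ; A .] }  — shift, reduce
  I6: { [A → L .] }  — reduce
  I7: { [L → n .] }  — reduce
  I8: { [L → A c . c] }  — shift
  I9: { [L → A c c .] }  — reduce
  I10: { [A → . ; Y A], [A → . L], [A → ; Y . A], [L → . ;], [L → . A c c], [L → . n] }  — shift
  I11: { [A → ; Y A .], [L → A . c c] }  — shift, reduce

Conflict in state I4:
  Shift-reduce conflict between [L → ; .] and [Y → . ; ; A]
So the grammar is NOT LR(0).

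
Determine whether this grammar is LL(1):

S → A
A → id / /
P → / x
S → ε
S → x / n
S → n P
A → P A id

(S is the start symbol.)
Yes, the grammar is LL(1).

A grammar is LL(1) if for each non-terminal N with multiple productions, the predict sets of those productions are pairwise disjoint, where PREDICT(N → α) = (FIRST(α) \ {ε}) ∪ (FOLLOW(N) if α ⇒* ε).

Relevant sets:
  FIRST(A) = { '/', 'id' }
  FIRST(P) = { '/' }
  FOLLOW(S) = { $ }

For S:
  PREDICT(S → A) = { '/', 'id' }
  PREDICT(S → ε) = { $ }
  PREDICT(S → x '/' n) = { 'x' }
  PREDICT(S → n P) = { 'n' }
For A:
  PREDICT(A → id '/' '/') = { 'id' }
  PREDICT(A → P A id) = { '/' }
P has a single production, so nothing to check there.

All predict sets are disjoint. The grammar IS LL(1).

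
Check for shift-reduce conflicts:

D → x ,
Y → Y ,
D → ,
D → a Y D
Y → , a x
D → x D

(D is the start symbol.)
Augment with D' → D and build the canonical LR(0) collection (I0 = CLOSURE({[D' → . D]}), then GOTO on every symbol after a dot until no new states appear). It has 13 states:
  I0: { [D → . ,], [D → . a Y D], [D → . x ,], [D → . x D], [D' → . D] }  — shift
  I1: { [D → , .] }  — reduce
  I2: { [D' → D .] }  — accept
  I3: { [D → a . Y D], [Y → . , a x], [Y → . Y ,] }  — shift
  I4: { [D → . ,], [D → . a Y D], [D → . x ,], [D → . x D], [D → x . ,], [D → x . D] }  — shift
  I5: { [D → , .], [D → x , .] }  — 2 reduces
  I6: { [D → x D .] }  — reduce
  I7: { [Y → , . a x] }  — shift
  I8: { [D → . ,], [D → . a Y D], [D → . x ,], [D → . x D], [D → a Y . D], [Y → Y . ,] }  — shift
  I9: { [D → , .], [Y → Y , .] }  — 2 reduces
  I10: { [D → a Y D .] }  — reduce
  I11: { [Y → , a . x] }  — shift
  I12: { [Y → , a x .] }  — reduce

No state contains both a complete item and a shift item.

Answer: No shift-reduce conflicts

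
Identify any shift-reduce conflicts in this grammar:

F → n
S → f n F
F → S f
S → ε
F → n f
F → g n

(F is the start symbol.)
Augment with F' → F and build the canonical LR(0) collection (I0 = CLOSURE({[F' → . F]}), then GOTO on every symbol after a dot until no new states appear). It has 11 states:
  I0: { [F → . S f], [F → . g n], [F → . n f], [F → . n], [F' → . F], [S → . f n F], [S → .] }  — shift, reduce
  I1: { [F' → F .] }  — accept
  I2: { [F → S . f] }  — shift
  I3: { [S → f . n F] }  — shift
  I4: { [F → g . n] }  — shift
  I5: { [F → n . f], [F → n .] }  — shift, reduce
  I6: { [F → n f .] }  — reduce
  I7: { [F → g n .] }  — reduce
  I8: { [F → . S f], [F → . g n], [F → . n f], [F → . n], [S → . f n F], [S → .], [S → f n . F] }  — shift, reduce
  I9: { [S → f n F .] }  — reduce
  I10: { [F → S f .] }  — reduce

I0 contains reduce item [S → .] and shift items [F → . g n], [F → . n], [F → . n f], [S → . f n F] — shift-reduce conflict.
I5 contains reduce item [F → n .] and shift item [F → n . f] — shift-reduce conflict.
I8 contains reduce item [S → .] and shift items [F → . g n], [F → . n], [F → . n f], [S → . f n F] — shift-reduce conflict.

Answer: Yes — I0: [S → .] vs [F → . g n]; I5: [F → n .] vs [F → n . f]; I8: [S → .] vs [F → . g n]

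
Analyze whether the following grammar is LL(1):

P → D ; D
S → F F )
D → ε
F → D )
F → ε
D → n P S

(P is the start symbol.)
A grammar is LL(1) if for each non-terminal N with multiple productions, the predict sets of those productions are pairwise disjoint, where PREDICT(N → α) = (FIRST(α) \ {ε}) ∪ (FOLLOW(N) if α ⇒* ε).

Relevant sets:
  FIRST(D) = { 'n', ε }
  FOLLOW(D) = { $, ')', ';', 'n' }
  FOLLOW(F) = { ')', 'n' }

For D:
  PREDICT(D → ε) = { $, ')', ';', 'n' }
  PREDICT(D → n P S) = { 'n' }
For F:
  PREDICT(F → D ')') = { ')', 'n' }
  PREDICT(F → ε) = { ')', 'n' }
P, S have a single production, so nothing to check there.

Conflict found: Predict set conflict for D: { 'n' }
The grammar is NOT LL(1).

Answer: No. Predict set conflict for D: { 'n' }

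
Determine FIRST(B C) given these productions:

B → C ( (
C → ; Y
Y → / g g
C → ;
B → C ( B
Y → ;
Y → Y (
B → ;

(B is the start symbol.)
{ ';' }

FIRST sets of the non-terminals involved (from the grammar, by fixed-point iteration):
  FIRST(B) = { ';' }

To compute FIRST(B C), process the symbols left to right:
Symbol B is a non-terminal. Add FIRST(B) \ {ε} = { ';' }
B is not nullable (ε ∉ FIRST(B)), so stop here.
FIRST(B C) = { ';' }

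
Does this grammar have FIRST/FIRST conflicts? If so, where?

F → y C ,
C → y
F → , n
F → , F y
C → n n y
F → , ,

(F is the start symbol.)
A FIRST/FIRST conflict occurs when two productions N → α and N → β for the same non-terminal have FIRST(α) ∩ FIRST(β) ≠ ∅ (with ε ∈ FIRST of a nullable right-hand side, so two nullable alternatives also conflict).

Productions for F:
  F → y C ,: FIRST = { 'y' }
  F → , n: FIRST = { ',' }
  F → , F y: FIRST = { ',' }
  F → , ,: FIRST = { ',' }
Productions for C:
  C → y: FIRST = { 'y' }
  C → n n y: FIRST = { 'n' }

Conflict for F: F → , n and F → , F y
  Overlap: { ',' }
Conflict for F: F → , n and F → , ,
  Overlap: { ',' }
Conflict for F: F → , F y and F → , ,
  Overlap: { ',' }

Answer: Yes. F → ',' n / F → ',' F y on { ',' }; F → ',' n / F → ',' ',' on { ',' }; F → ',' F y / F → ',' ',' on { ',' }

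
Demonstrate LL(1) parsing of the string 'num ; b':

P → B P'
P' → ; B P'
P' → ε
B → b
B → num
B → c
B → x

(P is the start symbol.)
LL(1) parsing maintains a stack (initially the start symbol over $) and the input. At each step: if the stack top is a terminal, match it against the current input token; if it is a non-terminal N, replace it with the RHS of M[N, lookahead] (the unique production whose predict set contains the lookahead).

Stack is shown with the top on the left.

Stack     Input      Action
---------------------------
P $       num ; b $  output P → B P'
B P' $    num ; b $  output B → num
num P' $  num ; b $  match 'num'
P' $      ; b $      output P' → ; B P'
; B P' $  ; b $      match ';'
B P' $    b $        output B → b
b P' $    b $        match 'b'
P' $      $          output P' → ε
$         $          accept

The string is accepted.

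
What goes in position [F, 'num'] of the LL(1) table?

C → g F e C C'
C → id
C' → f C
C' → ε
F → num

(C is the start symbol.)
To find M[F, 'num'], we find productions for F where 'num' is in the predict set (PREDICT(N → α) = (FIRST(α) \ {ε}) ∪ (FOLLOW(N) if α ⇒* ε)).

F → num: PREDICT = { 'num' }
  'num' is in predict set, so this production goes in M[F, 'num']

M[F, 'num'] = F → num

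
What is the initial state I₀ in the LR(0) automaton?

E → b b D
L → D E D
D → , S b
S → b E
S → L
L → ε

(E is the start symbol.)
{ [E → . b b D], [E' → . E] }

First, augment the grammar with E' → E
I₀ = CLOSURE({ [E' → . E] }):
  [E' → . E] has the dot before E: add [E → . b b D]
No further items can be added.

I₀ = { [E → . b b D], [E' → . E] }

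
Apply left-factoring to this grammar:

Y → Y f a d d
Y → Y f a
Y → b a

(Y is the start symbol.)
Left-factoring transforms A → αβ₁ | αβ₂ into A → αA' and A' → β₁ | β₂
(α is the longest common prefix among the alternatives). Repeat until
no nonterminal has two alternatives with a common prefix.

Round 1: Y has alternatives sharing prefix 'Y f a'. Introduce Y': Y → Y f a Y'
  Add: Y' → d d
  Add: Y' → ε

No remaining common prefixes — done.

Resulting grammar:
Y → Y f a Y'
Y' → d d
Y' → ε
Y → b a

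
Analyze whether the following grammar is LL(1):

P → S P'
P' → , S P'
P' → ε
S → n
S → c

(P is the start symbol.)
Yes, the grammar is LL(1).

Relevant sets:
  FOLLOW(P') = { $ }

For P':
  PREDICT(P' → ',' S P') = { ',' }
  PREDICT(P' → ε) = { $ }
For S:
  PREDICT(S → n) = { 'n' }
  PREDICT(S → c) = { 'c' }
P has a single production, so nothing to check there.

All predict sets are disjoint. The grammar IS LL(1).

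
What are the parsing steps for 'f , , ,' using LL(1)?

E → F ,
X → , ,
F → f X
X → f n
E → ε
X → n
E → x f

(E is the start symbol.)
LL(1) parsing maintains a stack (initially the start symbol over $) and the input. At each step: if the stack top is a terminal, match it against the current input token; if it is a non-terminal N, replace it with the RHS of M[N, lookahead] (the unique production whose predict set contains the lookahead).

Stack is shown with the top on the left.

Stack    Input      Action
--------------------------
E $      f , , , $  output E → F ,
F , $    f , , , $  output F → f X
f X , $  f , , , $  match 'f'
X , $    , , , $    output X → , ,
, , , $  , , , $    match ','
, , $    , , $      match ','
, $      , $        match ','
$        $          accept

The string is accepted.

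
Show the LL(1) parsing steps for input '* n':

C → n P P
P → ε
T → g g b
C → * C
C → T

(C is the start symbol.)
LL(1) parsing maintains a stack (initially the start symbol over $) and the input. At each step: if the stack top is a terminal, match it against the current input token; if it is a non-terminal N, replace it with the RHS of M[N, lookahead] (the unique production whose predict set contains the lookahead).

Stack is shown with the top on the left.

Stack    Input  Action
----------------------
C $      * n $  output C → * C
* C $    * n $  match '*'
C $      n $    output C → n P P
n P P $  n $    match 'n'
P P $    $      output P → ε
P $      $      output P → ε
$        $      accept

The string is accepted.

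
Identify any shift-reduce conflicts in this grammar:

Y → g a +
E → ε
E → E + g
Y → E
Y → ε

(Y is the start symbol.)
A shift-reduce conflict occurs when an LR(0) state has both:
  - a complete (reduce) item [A → α .] (dot at the end), and
  - a shift item [B → β . c γ] (dot before a terminal).

Augment with Y' → Y and build the canonical LR(0) collection (I0 = CLOSURE({[Y' → . Y]}), then GOTO on every symbol after a dot until no new states appear). It has 8 states:
  I0: { [E → . E + g], [E → .], [Y → . E], [Y → . g a +], [Y → .], [Y' → . Y] }  — shift, 2 reduces
  I1: { [E → E . + g], [Y → E .] }  — shift, reduce
  I2: { [Y' → Y .] }  — accept
  I3: { [Y → g . a +] }  — shift
  I4: { [Y → g a . +] }  — shift
  I5: { [Y → g a + .] }  — reduce
  I6: { [E → E + . g] }  — shift
  I7: { [E → E + g .] }  — reduce

I0 contains reduce items [E → .], [Y → .] and shift item [Y → . g a +] — shift-reduce conflict.
I1 contains reduce item [Y → E .] and shift item [E → E . + g] — shift-reduce conflict.

Answer: Yes — I0: [E → .] vs [Y → . g a +]; I1: [Y → E .] vs [E → E . + g]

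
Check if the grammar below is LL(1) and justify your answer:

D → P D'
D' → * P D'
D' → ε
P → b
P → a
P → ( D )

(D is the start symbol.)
Yes, the grammar is LL(1).

Relevant sets:
  FOLLOW(D') = { $, ')' }

For D':
  PREDICT(D' → '*' P D') = { '*' }
  PREDICT(D' → ε) = { $, ')' }
For P:
  PREDICT(P → b) = { 'b' }
  PREDICT(P → a) = { 'a' }
  PREDICT(P → '(' D ')') = { '(' }
D has a single production, so nothing to check there.

All predict sets are disjoint. The grammar IS LL(1).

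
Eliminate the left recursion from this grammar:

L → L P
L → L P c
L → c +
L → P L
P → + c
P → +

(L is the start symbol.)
L is directly left-recursive. The standard transformation for
  A → A α₁ | ... | A α_m | β₁ | ... | β_n
is
  A  → β₁ A' | ... | β_n A'
  A' → α₁ A' | ... | α_m A' | ε

L → c + becomes L → c + L'
L → P L becomes L → P L L'
L → L P becomes L' → P L'
L → L P c becomes L' → P c L'
Add L' → ε

Productions for other non-terminals are unchanged:
  P → + c
  P → +

Resulting grammar:
L → c + L'
L → P L L'
L' → P L'
L' → P c L'
L' → ε
P → + c
P → +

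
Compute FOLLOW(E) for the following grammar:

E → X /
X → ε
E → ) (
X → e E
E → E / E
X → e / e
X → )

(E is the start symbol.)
{ $, '/' }

E is the start symbol, so $ ∈ FOLLOW(E).
In X → e E: E is at the end, add FOLLOW(X)
In E → E / E: E is followed by '/' E, add FIRST('/' E) \ {ε} = { '/' }
In E → E / E: E is at the end; this adds FOLLOW(E) to itself — nothing new

The FOLLOW sets referred to above (computed the same way, to a fixed point):
  FOLLOW(X) = { '/' }

Taking the union: FOLLOW(E) = { $, '/' }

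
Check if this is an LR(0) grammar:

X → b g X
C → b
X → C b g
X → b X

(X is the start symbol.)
Augment with X' → X and build the canonical LR(0) collection (I0 = CLOSURE({[X' → . X]}), then GOTO on every symbol after a dot until no new states appear). It has 9 states:
  I0: { [C → . b], [X → . C b g], [X → . b X], [X → . b g X], [X' → . X] }  — shift
  I1: { [X → C . b g] }  — shift
  I2: { [X' → X .] }  — accept
  I3: { [C → . b], [C → b .], [X → . C b g], [X → . b X], [X → . b g X], [X → b . X], [X → b . g X] }  — shift, reduce
  I4: { [X → b X .] }  — reduce
  I5: { [C → . b], [X → . C b g], [X → . b X], [X → . b g X], [X → b g . X] }  — shift
  I6: { [X → b g X .] }  — reduce
  I7: { [X → C b . g] }  — shift
  I8: { [X → C b g .] }  — reduce

Conflict in state I3:
  Shift-reduce conflict between [C → b .] and [C → . b]
So the grammar is NOT LR(0).

Answer: No. Shift-reduce conflict between [C → b .] and [C → . b]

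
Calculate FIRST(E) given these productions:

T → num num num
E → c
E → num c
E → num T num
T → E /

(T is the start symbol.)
To compute FIRST(E), examine every production with E on the left-hand side, reading each right-hand side left to right until a non-nullable symbol is reached.

From E → c:
  - c is a terminal: add 'c' and stop
From E → num c:
  - num is a terminal: add 'num' and stop
From E → num T num:
  - num is a terminal: add 'num' and stop

Collecting: FIRST(E) = { 'c', 'num' }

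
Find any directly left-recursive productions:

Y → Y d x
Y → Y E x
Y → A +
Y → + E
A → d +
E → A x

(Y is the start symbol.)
Direct left recursion occurs when N → N α for some non-terminal N (the right-hand side begins with the left-hand side itself).

Y → Y d x: LEFT RECURSIVE (starts with Y)
Y → Y E x: LEFT RECURSIVE (starts with Y)
Y → A +: starts with A
Y → + E: starts with '+'
A → d +: starts with d
E → A x: starts with A

The grammar has direct left recursion on: Y.

Answer: Yes, Y is left-recursive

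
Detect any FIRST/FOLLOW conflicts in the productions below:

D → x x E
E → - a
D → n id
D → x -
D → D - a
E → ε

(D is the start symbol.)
A FIRST/FOLLOW conflict occurs when a non-terminal N has a nullable alternative N → β (β ⇒* ε) and another alternative N → α with FIRST(α) ∩ FOLLOW(N) ≠ ∅: on such a lookahead the parser cannot decide between expanding α and letting N vanish via β.

Nullable non-terminals: E.

E: nullable alternative(s) E → ε; FOLLOW(E) = { $, '-' }
  E → - a: FIRST \ {ε} = { '-' } — overlaps FOLLOW(E) on { '-' }: CONFLICT
  E → ε: FIRST \ {ε} = { } — this is the only nullable alternative, skip

D has no nullable alternative, so no FIRST/FOLLOW check is needed there.

So the grammar has 1 FIRST/FOLLOW conflict (marked CONFLICT above).

Answer: Yes. E → '-' a with FOLLOW(E) on { '-' }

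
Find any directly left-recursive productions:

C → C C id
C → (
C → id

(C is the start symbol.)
Yes, C is left-recursive

Direct left recursion occurs when N → N α for some non-terminal N (the right-hand side begins with the left-hand side itself).

C → C C id: LEFT RECURSIVE (starts with C)
C → (: starts with '('
C → id: starts with id

The grammar has direct left recursion on: C.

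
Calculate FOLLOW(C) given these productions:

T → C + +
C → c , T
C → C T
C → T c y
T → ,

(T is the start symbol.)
In T → C + +: C is followed by '+' '+', add FIRST('+' '+') \ {ε} = { '+' }
In C → C T: C is followed by T, add FIRST(T) \ {ε} = { ',', 'c' }

Taking the union: FOLLOW(C) = { '+', ',', 'c' }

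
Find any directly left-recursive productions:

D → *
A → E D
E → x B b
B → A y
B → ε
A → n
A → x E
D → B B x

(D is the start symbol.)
No direct left recursion

D → *: starts with '*'
A → E D: starts with E
E → x B b: starts with x
B → A y: starts with A
B → ε: starts with ε
A → n: starts with n
A → x E: starts with x
D → B B x: starts with B

No direct left recursion found.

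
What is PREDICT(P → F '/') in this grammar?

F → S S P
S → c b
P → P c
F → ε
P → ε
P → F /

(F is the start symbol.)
{ '/', 'c' }

PREDICT(P → F '/') = (FIRST(RHS) \ {ε}) ∪ (FOLLOW(P) if ε ∈ FIRST(RHS), i.e. RHS ⇒* ε)
FIRST(F) = { 'c', ε }
FIRST(F '/') = { '/', 'c' }
ε ∉ FIRST(F '/'), so FOLLOW(P) is not added.
PREDICT(P → F '/') = { '/', 'c' }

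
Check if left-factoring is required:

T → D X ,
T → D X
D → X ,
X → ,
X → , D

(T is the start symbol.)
Yes, T has productions with common prefix 'D X'; X has productions with common prefix ','

Left-factoring is needed when two productions for the same non-terminal
share a common prefix on the right-hand side.

Productions for T:
  T → D X ,
  T → D X
Productions for X:
  X → ,
  X → , D

Found common prefix 'D X' in productions for T
Found common prefix ',' in productions for X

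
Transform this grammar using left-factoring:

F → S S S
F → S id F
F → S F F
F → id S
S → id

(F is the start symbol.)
Left-factoring transforms A → αβ₁ | αβ₂ into A → αA' and A' → β₁ | β₂
(α is the longest common prefix among the alternatives). Repeat until
no nonterminal has two alternatives with a common prefix.

Round 1: F has alternatives sharing prefix 'S'. Introduce F': F → S F'
  Add: F' → S S
  Add: F' → id F
  Add: F' → F F

No remaining common prefixes — done.

Resulting grammar:
F → S F'
F' → S S
F' → id F
F' → F F
F → id S
S → id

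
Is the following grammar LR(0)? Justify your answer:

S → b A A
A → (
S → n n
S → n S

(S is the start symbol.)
No. Shift-reduce conflict between [S → n n .] and [S → . b A A]

A grammar is LR(0) if no state in the canonical LR(0) collection has:
  - both a shift item (dot before a terminal) and a complete item (shift-reduce conflict), or
  - two or more complete items (reduce-reduce conflict; the accept item [S' → S .] counts as a complete item here).

Augment with S' → S and build the canonical LR(0) collection (I0 = CLOSURE({[S' → . S]}), then GOTO on every symbol after a dot until no new states appear). It has 9 states:
  I0: { [S → . b A A], [S → . n S], [S → . n n], [S' → . S] }  — shift
  I1: { [S' → S .] }  — accept
  I2: { [A → . (], [S → b . A A] }  — shift
  I3: { [S → . b A A], [S → . n S], [S → . n n], [S → n . S], [S → n . n] }  — shift
  I4: { [S → n S .] }  — reduce
  I5: { [S → . b A A], [S → . n S], [S → . n n], [S → n . S], [S → n . n], [S → n n .] }  — shift, reduce
  I6: { [A → ( .] }  — reduce
  I7: { [A → . (], [S → b A . A] }  — shift
  I8: { [S → b A A .] }  — reduce

Conflict in state I5:
  Shift-reduce conflict between [S → n n .] and [S → . b A A]
So the grammar is NOT LR(0).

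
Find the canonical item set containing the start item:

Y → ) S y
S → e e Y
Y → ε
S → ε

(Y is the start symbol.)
First, augment the grammar with Y' → Y
I₀ = CLOSURE({ [Y' → . Y] }):
  [Y' → . Y] has the dot before Y: add [Y → . ) S y], [Y → .]
No further items can be added.

I₀ = { [Y → . ) S y], [Y → .], [Y' → . Y] }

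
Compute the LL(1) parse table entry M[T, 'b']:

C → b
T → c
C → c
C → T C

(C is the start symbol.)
To find M[T, 'b'], we find productions for T where 'b' is in the predict set (PREDICT(N → α) = (FIRST(α) \ {ε}) ∪ (FOLLOW(N) if α ⇒* ε)).

T → c: PREDICT = { 'c' }

M[T, 'b'] is empty (no production applies)

Answer: Empty (error entry)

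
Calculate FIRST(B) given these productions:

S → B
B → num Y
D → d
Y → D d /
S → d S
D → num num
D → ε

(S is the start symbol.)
{ 'num' }

To compute FIRST(B), examine every production with B on the left-hand side, reading each right-hand side left to right until a non-nullable symbol is reached.

From B → num Y:
  - num is a terminal: add 'num' and stop

Collecting: FIRST(B) = { 'num' }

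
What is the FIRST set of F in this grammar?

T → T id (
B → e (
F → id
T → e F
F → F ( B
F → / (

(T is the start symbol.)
From F → id:
  - id is a terminal: add 'id' and stop
From F → F ( B:
  - F is the symbol being defined: contributes nothing new
    F is not nullable, so stop
From F → / (:
  - '/' is a terminal: add '/' and stop

Collecting: FIRST(F) = { '/', 'id' }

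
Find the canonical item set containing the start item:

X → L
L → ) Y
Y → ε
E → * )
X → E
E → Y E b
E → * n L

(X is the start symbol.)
First, augment the grammar with X' → X
I₀ = CLOSURE({ [X' → . X] }):
  [X' → . X] has the dot before X: add [X → . L], [X → . E]
  [X → . L] has the dot before L: add [L → . ) Y]
  [X → . E] has the dot before E: add [E → . * )], [E → . Y E b], [E → . * n L]
  [E → . Y E b] has the dot before Y: add [Y → .]
No further items can be added.

I₀ = { [E → . * )], [E → . * n L], [E → . Y E b], [L → . ) Y], [X → . E], [X → . L], [X' → . X], [Y → .] }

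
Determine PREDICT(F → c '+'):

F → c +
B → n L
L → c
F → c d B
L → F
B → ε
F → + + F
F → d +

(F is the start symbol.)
PREDICT(F → c '+') = (FIRST(RHS) \ {ε}) ∪ (FOLLOW(F) if ε ∈ FIRST(RHS), i.e. RHS ⇒* ε)
FIRST(c '+') = { 'c' }
ε ∉ FIRST(c '+'), so FOLLOW(F) is not added.
PREDICT(F → c '+') = { 'c' }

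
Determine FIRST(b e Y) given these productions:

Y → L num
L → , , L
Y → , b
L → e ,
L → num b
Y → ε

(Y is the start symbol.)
To compute FIRST(b e Y), process the symbols left to right:
Symbol b is a terminal. Add 'b' and stop.
FIRST(b e Y) = { 'b' }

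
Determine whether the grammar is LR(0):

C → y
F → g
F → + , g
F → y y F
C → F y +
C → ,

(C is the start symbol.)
Augment with C' → C and build the canonical LR(0) collection (I0 = CLOSURE({[C' → . C]}), then GOTO on every symbol after a dot until no new states appear). It has 14 states:
  I0: { [C → . ,], [C → . F y +], [C → . y], [C' → . C], [F → . + , g], [F → . g], [F → . y y F] }  — shift
  I1: { [F → + . , g] }  — shift
  I2: { [C → , .] }  — reduce
  I3: { [C' → C .] }  — accept
  I4: { [C → F . y +] }  — shift
  I5: { [F → g .] }  — reduce
  I6: { [C → y .], [F → y . y F] }  — shift, reduce
  I7: { [F → . + , g], [F → . g], [F → . y y F], [F → y y . F] }  — shift
  I8: { [F → y y F .] }  — reduce
  I9: { [F → y . y F] }  — shift
  I10: { [C → F y . +] }  — shift
  I11: { [C → F y + .] }  — reduce
  I12: { [F → + , . g] }  — shift
  I13: { [F → + , g .] }  — reduce

Conflict in state I6:
  Shift-reduce conflict between [C → y .] and [F → y . y F]
So the grammar is NOT LR(0).

Answer: No. Shift-reduce conflict between [C → y .] and [F → y . y F]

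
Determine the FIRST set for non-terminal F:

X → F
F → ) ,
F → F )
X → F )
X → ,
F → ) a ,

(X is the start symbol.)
{ ')' }

To compute FIRST(F), examine every production with F on the left-hand side, reading each right-hand side left to right until a non-nullable symbol is reached.

From F → ) ,:
  - ')' is a terminal: add ')' and stop
From F → F ):
  - F is the symbol being defined: contributes nothing new
    F is not nullable, so stop
From F → ) a ,:
  - ')' is a terminal: add ')' and stop

Collecting: FIRST(F) = { ')' }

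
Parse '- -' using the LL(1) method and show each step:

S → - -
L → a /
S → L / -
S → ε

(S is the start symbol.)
LL(1) parsing maintains a stack (initially the start symbol over $) and the input. At each step: if the stack top is a terminal, match it against the current input token; if it is a non-terminal N, replace it with the RHS of M[N, lookahead] (the unique production whose predict set contains the lookahead).

Stack is shown with the top on the left.

Stack  Input  Action
--------------------
S $    - - $  output S → - -
- - $  - - $  match '-'
- $    - $    match '-'
$      $      accept

The string is accepted.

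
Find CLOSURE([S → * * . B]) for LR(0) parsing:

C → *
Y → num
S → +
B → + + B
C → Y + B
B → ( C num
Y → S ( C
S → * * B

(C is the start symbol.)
Start with: [S → * * . B]
  [S → * * . B] has the dot before B: add [B → . + + B], [B → . ( C num]
No further items can be added.

CLOSURE = { [B → . ( C num], [B → . + + B], [S → * * . B] }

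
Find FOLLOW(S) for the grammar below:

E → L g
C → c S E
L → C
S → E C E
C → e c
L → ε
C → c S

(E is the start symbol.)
To compute FOLLOW(S), find every occurrence of S on a right-hand side N → α S β: add FIRST(β) \ {ε}, and if β is empty or nullable also add FOLLOW(N). Iterate to a fixed point.

In C → c S E: S is followed by E, add FIRST(E) \ {ε} = { 'c', 'e', 'g' }
In C → c S: S is at the end, add FOLLOW(C)

The FOLLOW sets referred to above (computed the same way, to a fixed point):
  FOLLOW(C) = { 'c', 'e', 'g' }

Taking the union: FOLLOW(S) = { 'c', 'e', 'g' }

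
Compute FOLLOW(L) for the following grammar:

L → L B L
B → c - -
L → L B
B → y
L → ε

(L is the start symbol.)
{ $, 'c', 'y' }

L is the start symbol, so $ ∈ FOLLOW(L).
In L → L B L: L is followed by B L, add FIRST(B L) \ {ε} = { 'c', 'y' }
In L → L B L: L is at the end; this adds FOLLOW(L) to itself — nothing new
In L → L B: L is followed by B, add FIRST(B) \ {ε} = { 'c', 'y' }

Taking the union: FOLLOW(L) = { $, 'c', 'y' }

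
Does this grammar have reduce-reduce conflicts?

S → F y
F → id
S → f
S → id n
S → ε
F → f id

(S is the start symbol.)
A reduce-reduce conflict occurs when an LR(0) state has two complete items [A → α .] and [B → β .] — both call for a reduction, and with no lookahead the parser cannot choose between them.

Augment with S' → S and build the canonical LR(0) collection (I0 = CLOSURE({[S' → . S]}), then GOTO on every symbol after a dot until no new states appear). It has 8 states:
  I0: { [F → . f id], [F → . id], [S → . F y], [S → . f], [S → . id n], [S → .], [S' → . S] }  — shift, reduce
  I1: { [S → F . y] }  — shift
  I2: { [S' → S .] }  — accept
  I3: { [F → f . id], [S → f .] }  — shift, reduce
  I4: { [F → id .], [S → id . n] }  — shift, reduce
  I5: { [S → id n .] }  — reduce
  I6: { [F → f id .] }  — reduce
  I7: { [S → F y .] }  — reduce

No state contains more than one complete item.

Answer: No reduce-reduce conflicts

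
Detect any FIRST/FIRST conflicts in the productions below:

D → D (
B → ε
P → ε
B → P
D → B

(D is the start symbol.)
Yes. B → ε / B → P on { ε }

FIRST sets of the non-terminals at (or reachable through a nullable prefix from) the front of some alternative:
  FIRST(D) = { '(', ε }
  FIRST(B) = { ε }
  FIRST(P) = { ε }

Productions for D:
  D → D (: FIRST = { '(' }
  D → B: FIRST = { ε }
Productions for B:
  B → ε: FIRST = { ε }
  B → P: FIRST = { ε }
P has only one production, so no FIRST/FIRST conflict is possible there.

Conflict for B: B → ε and B → P
  Overlap: { ε }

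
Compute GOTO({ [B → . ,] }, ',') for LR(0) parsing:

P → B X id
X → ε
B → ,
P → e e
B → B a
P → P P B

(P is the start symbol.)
{ [B → , .] }

GOTO(I, ',') = CLOSURE({ [A → αX.β] : [A → α.Xβ] ∈ I, X = ',' })

Items with dot before ',', with the dot advanced:
  [B → . ,] → [B → , .]
Closure adds nothing (no advanced item has the dot before a non-terminal).

GOTO = { [B → , .] }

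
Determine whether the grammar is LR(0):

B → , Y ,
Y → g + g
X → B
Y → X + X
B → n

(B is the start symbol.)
Yes, the grammar is LR(0)

Augment with B' → B and build the canonical LR(0) collection (I0 = CLOSURE({[B' → . B]}), then GOTO on every symbol after a dot until no new states appear). It has 13 states:
  I0: { [B → . , Y ,], [B → . n], [B' → . B] }  — shift
  I1: { [B → , . Y ,], [B → . , Y ,], [B → . n], [X → . B], [Y → . X + X], [Y → . g + g] }  — shift
  I2: { [B' → B .] }  — accept
  I3: { [B → n .] }  — reduce
  I4: { [X → B .] }  — reduce
  I5: { [Y → X . + X] }  — shift
  I6: { [B → , Y . ,] }  — shift
  I7: { [Y → g . + g] }  — shift
  I8: { [Y → g + . g] }  — shift
  I9: { [Y → g + g .] }  — reduce
  I10: { [B → , Y , .] }  — reduce
  I11: { [B → . , Y ,], [B → . n], [X → . B], [Y → X + . X] }  — shift
  I12: { [Y → X + X .] }  — reduce

Every state is either a pure shift/goto state or contains exactly one complete item and nothing to shift — no conflicts. The grammar is LR(0).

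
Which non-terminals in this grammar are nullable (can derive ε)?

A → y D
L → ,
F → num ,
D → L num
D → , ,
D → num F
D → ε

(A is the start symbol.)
A non-terminal is nullable if it can derive ε (the empty string): either it has an ε-production, or it has a production whose right-hand side consists entirely of nullable non-terminals.

ε-productions: D → ε
So D is immediately nullable.
No further non-terminal can be added: every production for the remaining non-terminals contains a terminal or a non-nullable non-terminal.
Nullable = { 'D' }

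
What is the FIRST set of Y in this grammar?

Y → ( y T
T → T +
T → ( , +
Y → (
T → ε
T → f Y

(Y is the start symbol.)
{ '(' }

To compute FIRST(Y), examine every production with Y on the left-hand side, reading each right-hand side left to right until a non-nullable symbol is reached.

From Y → ( y T:
  - '(' is a terminal: add '(' and stop
From Y → (:
  - '(' is a terminal: add '(' and stop

Collecting: FIRST(Y) = { '(' }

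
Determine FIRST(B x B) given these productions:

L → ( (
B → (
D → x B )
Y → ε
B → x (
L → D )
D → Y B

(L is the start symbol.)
{ '(', 'x' }

FIRST sets of the non-terminals involved (from the grammar, by fixed-point iteration):
  FIRST(B) = { '(', 'x' }

To compute FIRST(B x B), process the symbols left to right:
Symbol B is a non-terminal. Add FIRST(B) \ {ε} = { '(', 'x' }
B is not nullable (ε ∉ FIRST(B)), so stop here.
FIRST(B x B) = { '(', 'x' }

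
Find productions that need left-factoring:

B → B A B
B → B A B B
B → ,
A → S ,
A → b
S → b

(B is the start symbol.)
Yes, B has productions with common prefix 'B A B'

Left-factoring is needed when two productions for the same non-terminal
share a common prefix on the right-hand side.

Productions for B:
  B → B A B
  B → B A B B
  B → ,
Productions for A:
  A → S ,
  A → b

Found common prefix 'B A B' in productions for B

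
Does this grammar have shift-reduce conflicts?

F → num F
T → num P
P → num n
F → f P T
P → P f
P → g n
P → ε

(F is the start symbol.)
A shift-reduce conflict occurs when an LR(0) state has both:
  - a complete (reduce) item [A → α .] (dot at the end), and
  - a shift item [B → β . c γ] (dot before a terminal).

Augment with F' → F and build the canonical LR(0) collection (I0 = CLOSURE({[F' → . F]}), then GOTO on every symbol after a dot until no new states appear). It has 14 states:
  I0: { [F → . f P T], [F → . num F], [F' → . F] }  — shift
  I1: { [F' → F .] }  — accept
  I2: { [F → f . P T], [P → . P f], [P → . g n], [P → . num n], [P → .] }  — shift, reduce
  I3: { [F → . f P T], [F → . num F], [F → num . F] }  — shift
  I4: { [F → num F .] }  — reduce
  I5: { [F → f P . T], [P → P . f], [T → . num P] }  — shift
  I6: { [P → g . n] }  — shift
  I7: { [P → num . n] }  — shift
  I8: { [P → num n .] }  — reduce
  I9: { [P → g n .] }  — reduce
  I10: { [F → f P T .] }  — reduce
  I11: { [P → P f .] }  — reduce
  I12: { [P → . P f], [P → . g n], [P → . num n], [P → .], [T → num . P] }  — shift, reduce
  I13: { [P → P . f], [T → num P .] }  — shift, reduce

I2 contains reduce item [P → .] and shift items [P → . g n], [P → . num n] — shift-reduce conflict.
I12 contains reduce item [P → .] and shift items [P → . g n], [P → . num n] — shift-reduce conflict.
I13 contains reduce item [T → num P .] and shift item [P → P . f] — shift-reduce conflict.

Answer: Yes — I2: [P → .] vs [P → . g n]; I12: [P → .] vs [P → . g n]; I13: [T → num P .] vs [P → P . f]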